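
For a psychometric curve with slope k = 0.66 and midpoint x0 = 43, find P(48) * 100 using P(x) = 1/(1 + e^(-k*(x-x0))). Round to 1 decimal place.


P(x) = 1/(1 + e^(-0.66*(48 - 43)))
Exponent = -0.66 * 5 = -3.3
e^(-3.3) = 0.036883
P = 1/(1 + 0.036883) = 0.964429
Percentage = 96.4


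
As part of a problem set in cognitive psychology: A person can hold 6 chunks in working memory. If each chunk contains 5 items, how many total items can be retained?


Total items = chunks * items_per_chunk
= 6 * 5
= 30


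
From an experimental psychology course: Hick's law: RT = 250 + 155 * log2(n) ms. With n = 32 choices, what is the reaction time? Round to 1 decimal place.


RT = 250 + 155 * log2(32)
log2(32) = 5.0
RT = 250 + 155 * 5.0
= 250 + 775.0
= 1025.0 ms


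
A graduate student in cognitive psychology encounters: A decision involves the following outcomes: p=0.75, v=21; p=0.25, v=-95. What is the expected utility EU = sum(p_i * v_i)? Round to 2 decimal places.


EU = sum(p_i * v_i)
0.75 * 21 = 15.75
0.25 * -95 = -23.75
EU = 15.75 + -23.75
= -8.00


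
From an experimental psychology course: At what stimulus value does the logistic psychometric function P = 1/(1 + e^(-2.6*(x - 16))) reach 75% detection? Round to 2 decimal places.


At P = 0.75: 0.75 = 1/(1 + e^(-k*(x-x0)))
Solving: e^(-k*(x-x0)) = 1/3
x = x0 + ln(3)/k
ln(3) = 1.0986
x = 16 + 1.0986/2.6
= 16 + 0.4225
= 16.42


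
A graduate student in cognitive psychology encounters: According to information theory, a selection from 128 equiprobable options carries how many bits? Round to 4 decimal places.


H = log2(n)
H = log2(128)
= 7.0000


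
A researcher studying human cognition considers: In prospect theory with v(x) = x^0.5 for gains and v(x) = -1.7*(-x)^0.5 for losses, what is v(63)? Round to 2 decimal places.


Since x = 63 >= 0, use v(x) = x^0.5
63^0.5 = 7.9373
v(63) = 7.94


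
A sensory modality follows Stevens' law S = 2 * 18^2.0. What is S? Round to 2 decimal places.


S = 2 * 18^2.0
18^2.0 = 324.0
S = 2 * 324.0
= 648.00


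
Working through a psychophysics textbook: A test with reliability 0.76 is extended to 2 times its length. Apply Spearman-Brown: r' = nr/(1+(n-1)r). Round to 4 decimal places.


r_new = n*r / (1 + (n-1)*r)
Numerator = 2 * 0.76 = 1.52
Denominator = 1 + 1 * 0.76 = 1.76
r_new = 1.52 / 1.76
= 0.8636


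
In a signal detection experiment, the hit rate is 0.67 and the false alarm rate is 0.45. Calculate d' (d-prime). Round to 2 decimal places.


d' = z(HR) - z(FAR)
z(0.67) = 0.4399
z(0.45) = -0.1257
d' = 0.4399 - -0.1257
= 0.57


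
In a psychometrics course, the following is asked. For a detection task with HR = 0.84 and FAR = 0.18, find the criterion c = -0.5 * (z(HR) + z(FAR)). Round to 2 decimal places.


c = -0.5 * (z(HR) + z(FAR))
z(0.84) = 0.9945
z(0.18) = -0.9154
c = -0.5 * (0.9945 + -0.9154)
= -0.5 * 0.0791
= -0.04


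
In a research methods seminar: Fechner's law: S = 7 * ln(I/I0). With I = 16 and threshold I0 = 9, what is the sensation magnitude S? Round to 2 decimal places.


S = 7 * ln(16/9)
I/I0 = 1.777778
ln(1.777778) = 0.5754
S = 7 * 0.5754
= 4.03


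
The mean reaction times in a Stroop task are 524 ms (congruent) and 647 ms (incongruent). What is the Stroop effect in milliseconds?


Stroop effect = RT(incongruent) - RT(congruent)
= 647 - 524
= 123 ms


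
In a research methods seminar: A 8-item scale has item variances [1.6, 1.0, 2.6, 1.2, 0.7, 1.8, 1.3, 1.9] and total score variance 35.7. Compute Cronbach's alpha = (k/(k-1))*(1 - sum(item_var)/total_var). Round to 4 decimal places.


alpha = (k/(k-1)) * (1 - sum(s_i^2)/s_total^2)
sum(item variances) = 12.1
k/(k-1) = 8/7 = 1.142857
1 - 12.1/35.7 = 1 - 0.338936 = 0.661064
alpha = 1.142857 * 0.661064
= 0.7555


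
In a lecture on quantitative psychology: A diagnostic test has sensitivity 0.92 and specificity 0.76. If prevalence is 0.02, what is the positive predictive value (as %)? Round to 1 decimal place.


PPV = (sens * prev) / (sens * prev + (1-spec) * (1-prev))
Numerator = 0.92 * 0.02 = 0.0184
P(positive and no disease) = (1 - spec) * (1 - prev) = (1 - 0.76) * (1 - 0.02) = 0.2352
Denominator = 0.0184 + 0.2352 = 0.2536
PPV = 0.0184 / 0.2536 = 0.072555
As percentage = 7.3


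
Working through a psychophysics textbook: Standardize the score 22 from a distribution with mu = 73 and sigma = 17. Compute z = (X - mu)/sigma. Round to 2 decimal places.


z = (X - mu) / sigma
= (22 - 73) / 17
= -51 / 17
= -3.00


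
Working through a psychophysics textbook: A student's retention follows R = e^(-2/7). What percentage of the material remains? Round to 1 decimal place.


R = e^(-t/S)
-t/S = -2/7 = -0.285714
R = e^(-0.285714) = 0.751478
Percentage = 0.751478 * 100
= 75.1


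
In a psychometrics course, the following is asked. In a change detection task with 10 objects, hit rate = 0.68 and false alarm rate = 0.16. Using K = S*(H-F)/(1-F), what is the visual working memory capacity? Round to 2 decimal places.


K = S * (H - F) / (1 - F)
H - F = 0.52
1 - F = 0.84
K = 10 * 0.52 / 0.84
= 6.19


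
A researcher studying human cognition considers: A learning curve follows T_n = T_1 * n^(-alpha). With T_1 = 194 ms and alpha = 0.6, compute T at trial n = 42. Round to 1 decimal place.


T_n = 194 * 42^(-0.6)
42^(-0.6) = 0.106182
T_n = 194 * 0.106182
= 20.6 ms


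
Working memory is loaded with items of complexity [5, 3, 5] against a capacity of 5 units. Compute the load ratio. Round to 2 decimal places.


Total complexity = 5 + 3 + 5 = 13
Load = total / capacity = 13 / 5
= 2.60


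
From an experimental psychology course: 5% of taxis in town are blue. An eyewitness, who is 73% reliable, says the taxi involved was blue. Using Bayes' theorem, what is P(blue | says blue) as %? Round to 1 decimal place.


P(blue | says blue) = P(says blue | blue)*P(blue) / [P(says blue | blue)*P(blue) + P(says blue | not blue)*P(not blue)]
Numerator = 0.73 * 0.05 = 0.0365
False identification = 0.27 * 0.95 = 0.2565
P = 0.0365 / (0.0365 + 0.2565)
= 0.0365 / 0.293
As percentage = 12.5


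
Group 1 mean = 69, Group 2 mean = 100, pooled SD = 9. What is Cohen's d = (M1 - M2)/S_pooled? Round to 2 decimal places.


Cohen's d = (M1 - M2) / S_pooled
= (69 - 100) / 9
= -31 / 9
= -3.44


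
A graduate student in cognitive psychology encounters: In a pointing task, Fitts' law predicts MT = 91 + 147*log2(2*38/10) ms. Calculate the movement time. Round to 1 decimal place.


MT = 91 + 147 * log2(2*38/10)
2D/W = 7.6
log2(7.6) = 2.926
MT = 91 + 147 * 2.926
= 521.1 ms


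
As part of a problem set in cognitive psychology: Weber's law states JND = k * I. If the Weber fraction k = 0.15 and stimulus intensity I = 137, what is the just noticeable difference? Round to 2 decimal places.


JND = k * I
JND = 0.15 * 137
= 20.55


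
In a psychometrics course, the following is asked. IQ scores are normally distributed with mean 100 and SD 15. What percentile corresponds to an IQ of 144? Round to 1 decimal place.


z = (IQ - mean) / SD
z = (144 - 100) / 15 = 2.9333
Percentile = Phi(2.9333) * 100
Phi(2.9333) = 0.998323
= 99.8


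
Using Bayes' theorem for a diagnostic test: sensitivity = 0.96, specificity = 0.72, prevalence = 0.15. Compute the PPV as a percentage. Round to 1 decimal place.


PPV = (sens * prev) / (sens * prev + (1-spec) * (1-prev))
Numerator = 0.96 * 0.15 = 0.144
P(positive and no disease) = (1 - spec) * (1 - prev) = (1 - 0.72) * (1 - 0.15) = 0.238
Denominator = 0.144 + 0.238 = 0.382
PPV = 0.144 / 0.382 = 0.376963
As percentage = 37.7


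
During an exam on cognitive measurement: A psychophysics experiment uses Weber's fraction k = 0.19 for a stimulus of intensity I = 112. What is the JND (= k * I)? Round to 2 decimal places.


JND = k * I
JND = 0.19 * 112
= 21.28


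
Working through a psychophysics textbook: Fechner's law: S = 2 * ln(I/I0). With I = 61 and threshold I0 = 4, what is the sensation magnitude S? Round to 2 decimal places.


S = 2 * ln(61/4)
I/I0 = 15.25
ln(15.25) = 2.7246
S = 2 * 2.7246
= 5.45


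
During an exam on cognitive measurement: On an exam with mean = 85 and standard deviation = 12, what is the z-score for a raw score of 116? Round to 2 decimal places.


z = (X - mu) / sigma
= (116 - 85) / 12
= 31 / 12
= 2.58


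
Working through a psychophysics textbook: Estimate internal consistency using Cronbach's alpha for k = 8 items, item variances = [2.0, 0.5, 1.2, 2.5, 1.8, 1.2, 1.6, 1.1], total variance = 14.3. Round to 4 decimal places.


alpha = (k/(k-1)) * (1 - sum(s_i^2)/s_total^2)
sum(item variances) = 11.9
k/(k-1) = 8/7 = 1.142857
1 - 11.9/14.3 = 1 - 0.832168 = 0.167832
alpha = 1.142857 * 0.167832
= 0.1918


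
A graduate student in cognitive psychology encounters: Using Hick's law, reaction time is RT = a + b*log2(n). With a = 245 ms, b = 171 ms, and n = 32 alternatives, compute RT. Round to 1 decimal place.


RT = 245 + 171 * log2(32)
log2(32) = 5.0
RT = 245 + 171 * 5.0
= 245 + 855.0
= 1100.0 ms


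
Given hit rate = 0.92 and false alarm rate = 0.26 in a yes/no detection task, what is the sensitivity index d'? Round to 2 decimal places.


d' = z(HR) - z(FAR)
z(0.92) = 1.4051
z(0.26) = -0.6433
d' = 1.4051 - -0.6433
= 2.05


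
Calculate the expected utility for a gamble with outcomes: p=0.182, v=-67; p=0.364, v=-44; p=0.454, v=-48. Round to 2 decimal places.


EU = sum(p_i * v_i)
0.182 * -67 = -12.194
0.364 * -44 = -16.016
0.454 * -48 = -21.792
EU = -12.194 + -16.016 + -21.792
= -50.00


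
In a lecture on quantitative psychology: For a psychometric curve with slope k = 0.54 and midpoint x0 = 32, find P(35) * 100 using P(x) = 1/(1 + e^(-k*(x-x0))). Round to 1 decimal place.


P(x) = 1/(1 + e^(-0.54*(35 - 32)))
Exponent = -0.54 * 3 = -1.62
e^(-1.62) = 0.197899
P = 1/(1 + 0.197899) = 0.834795
Percentage = 83.5


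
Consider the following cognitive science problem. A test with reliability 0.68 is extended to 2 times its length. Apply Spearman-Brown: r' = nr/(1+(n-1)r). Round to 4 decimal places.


r_new = n*r / (1 + (n-1)*r)
Numerator = 2 * 0.68 = 1.36
Denominator = 1 + 1 * 0.68 = 1.68
r_new = 1.36 / 1.68
= 0.8095


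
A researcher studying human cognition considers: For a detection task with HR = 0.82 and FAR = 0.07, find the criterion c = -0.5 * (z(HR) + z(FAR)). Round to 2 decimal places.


c = -0.5 * (z(HR) + z(FAR))
z(0.82) = 0.9154
z(0.07) = -1.4758
c = -0.5 * (0.9154 + -1.4758)
= -0.5 * -0.5604
= 0.28


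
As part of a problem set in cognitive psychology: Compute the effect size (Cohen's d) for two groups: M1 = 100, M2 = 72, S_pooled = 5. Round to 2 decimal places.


Cohen's d = (M1 - M2) / S_pooled
= (100 - 72) / 5
= 28 / 5
= 5.60


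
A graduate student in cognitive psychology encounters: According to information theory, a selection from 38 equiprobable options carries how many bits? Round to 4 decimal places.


H = log2(n)
H = log2(38)
= 5.2479


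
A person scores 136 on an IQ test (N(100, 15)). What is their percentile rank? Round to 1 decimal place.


z = (IQ - mean) / SD
z = (136 - 100) / 15 = 2.4
Percentile = Phi(2.4) * 100
Phi(2.4) = 0.991802
= 99.2


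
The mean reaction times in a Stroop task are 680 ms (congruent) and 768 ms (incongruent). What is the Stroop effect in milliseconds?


Stroop effect = RT(incongruent) - RT(congruent)
= 768 - 680
= 88 ms


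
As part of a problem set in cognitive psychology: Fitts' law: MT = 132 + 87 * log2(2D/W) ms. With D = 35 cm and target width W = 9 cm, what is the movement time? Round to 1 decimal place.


MT = 132 + 87 * log2(2*35/9)
2D/W = 7.777778
log2(7.777778) = 2.9594
MT = 132 + 87 * 2.9594
= 389.5 ms


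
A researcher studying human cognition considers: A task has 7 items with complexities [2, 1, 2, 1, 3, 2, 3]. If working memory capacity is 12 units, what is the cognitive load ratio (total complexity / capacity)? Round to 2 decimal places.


Total complexity = 2 + 1 + 2 + 1 + 3 + 2 + 3 = 14
Load = total / capacity = 14 / 12
= 1.17


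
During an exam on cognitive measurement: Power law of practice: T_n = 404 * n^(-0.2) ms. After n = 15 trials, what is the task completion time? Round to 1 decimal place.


T_n = 404 * 15^(-0.2)
15^(-0.2) = 0.581811
T_n = 404 * 0.581811
= 235.1 ms


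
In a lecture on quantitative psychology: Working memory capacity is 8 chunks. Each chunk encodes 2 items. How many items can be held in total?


Total items = chunks * items_per_chunk
= 8 * 2
= 16


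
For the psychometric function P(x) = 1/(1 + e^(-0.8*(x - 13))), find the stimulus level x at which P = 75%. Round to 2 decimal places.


At P = 0.75: 0.75 = 1/(1 + e^(-k*(x-x0)))
Solving: e^(-k*(x-x0)) = 1/3
x = x0 + ln(3)/k
ln(3) = 1.0986
x = 13 + 1.0986/0.8
= 13 + 1.3732
= 14.37


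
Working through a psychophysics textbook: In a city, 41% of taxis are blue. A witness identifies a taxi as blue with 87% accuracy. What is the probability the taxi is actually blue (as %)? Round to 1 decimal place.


P(blue | says blue) = P(says blue | blue)*P(blue) / [P(says blue | blue)*P(blue) + P(says blue | not blue)*P(not blue)]
Numerator = 0.87 * 0.41 = 0.3567
False identification = 0.13 * 0.59 = 0.0767
P = 0.3567 / (0.3567 + 0.0767)
= 0.3567 / 0.4334
As percentage = 82.3


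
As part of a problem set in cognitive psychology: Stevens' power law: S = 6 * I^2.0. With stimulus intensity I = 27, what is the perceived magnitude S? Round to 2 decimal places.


S = 6 * 27^2.0
27^2.0 = 729.0
S = 6 * 729.0
= 4374.00


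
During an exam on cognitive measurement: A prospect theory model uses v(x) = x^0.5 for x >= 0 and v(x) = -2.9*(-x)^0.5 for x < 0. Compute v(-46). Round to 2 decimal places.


Since x = -46 < 0, use v(x) = -lambda*(-x)^alpha
(-x) = 46
46^0.5 = 6.7823
v(-46) = -2.9 * 6.7823
= -19.67


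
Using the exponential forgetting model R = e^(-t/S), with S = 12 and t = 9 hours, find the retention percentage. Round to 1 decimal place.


R = e^(-t/S)
-t/S = -9/12 = -0.75
R = e^(-0.75) = 0.472367
Percentage = 0.472367 * 100
= 47.2


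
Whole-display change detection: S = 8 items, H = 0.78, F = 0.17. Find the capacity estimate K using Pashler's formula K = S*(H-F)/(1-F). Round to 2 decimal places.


K = S * (H - F) / (1 - F)
H - F = 0.61
1 - F = 0.83
K = 8 * 0.61 / 0.83
= 5.88


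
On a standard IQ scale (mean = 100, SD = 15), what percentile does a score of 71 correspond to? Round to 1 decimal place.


z = (IQ - mean) / SD
z = (71 - 100) / 15 = -1.9333
Percentile = Phi(-1.9333) * 100
Phi(-1.9333) = 0.0266
= 2.7


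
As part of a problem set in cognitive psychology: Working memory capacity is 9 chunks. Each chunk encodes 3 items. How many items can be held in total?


Total items = chunks * items_per_chunk
= 9 * 3
= 27


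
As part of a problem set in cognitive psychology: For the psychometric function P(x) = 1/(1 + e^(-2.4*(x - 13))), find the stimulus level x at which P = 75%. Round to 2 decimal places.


At P = 0.75: 0.75 = 1/(1 + e^(-k*(x-x0)))
Solving: e^(-k*(x-x0)) = 1/3
x = x0 + ln(3)/k
ln(3) = 1.0986
x = 13 + 1.0986/2.4
= 13 + 0.4578
= 13.46


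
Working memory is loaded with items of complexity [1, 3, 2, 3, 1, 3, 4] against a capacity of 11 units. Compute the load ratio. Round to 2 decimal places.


Total complexity = 1 + 3 + 2 + 3 + 1 + 3 + 4 = 17
Load = total / capacity = 17 / 11
= 1.55


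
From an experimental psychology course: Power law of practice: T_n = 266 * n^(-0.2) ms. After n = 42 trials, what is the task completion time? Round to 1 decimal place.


T_n = 266 * 42^(-0.2)
42^(-0.2) = 0.473533
T_n = 266 * 0.473533
= 126.0 ms


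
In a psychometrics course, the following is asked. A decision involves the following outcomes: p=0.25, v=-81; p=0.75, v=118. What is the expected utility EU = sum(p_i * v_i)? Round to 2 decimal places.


EU = sum(p_i * v_i)
0.25 * -81 = -20.25
0.75 * 118 = 88.5
EU = -20.25 + 88.5
= 68.25


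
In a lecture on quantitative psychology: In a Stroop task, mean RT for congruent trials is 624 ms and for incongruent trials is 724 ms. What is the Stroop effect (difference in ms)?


Stroop effect = RT(incongruent) - RT(congruent)
= 724 - 624
= 100 ms


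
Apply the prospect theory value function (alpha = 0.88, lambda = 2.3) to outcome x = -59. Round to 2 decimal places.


Since x = -59 < 0, use v(x) = -lambda*(-x)^alpha
(-x) = 59
59^0.88 = 36.1701
v(-59) = -2.3 * 36.1701
= -83.19


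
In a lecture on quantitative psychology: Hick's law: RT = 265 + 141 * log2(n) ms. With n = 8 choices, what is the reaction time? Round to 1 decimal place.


RT = 265 + 141 * log2(8)
log2(8) = 3.0
RT = 265 + 141 * 3.0
= 265 + 423.0
= 688.0 ms


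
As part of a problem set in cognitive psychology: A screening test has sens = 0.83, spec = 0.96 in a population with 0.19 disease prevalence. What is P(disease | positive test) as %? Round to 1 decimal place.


PPV = (sens * prev) / (sens * prev + (1-spec) * (1-prev))
Numerator = 0.83 * 0.19 = 0.1577
P(positive and no disease) = (1 - spec) * (1 - prev) = (1 - 0.96) * (1 - 0.19) = 0.0324
Denominator = 0.1577 + 0.0324 = 0.1901
PPV = 0.1577 / 0.1901 = 0.829563
As percentage = 83.0


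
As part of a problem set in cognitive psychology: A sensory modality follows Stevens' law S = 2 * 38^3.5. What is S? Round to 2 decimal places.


S = 2 * 38^3.5
38^3.5 = 338253.7252
S = 2 * 338253.7252
= 676507.45


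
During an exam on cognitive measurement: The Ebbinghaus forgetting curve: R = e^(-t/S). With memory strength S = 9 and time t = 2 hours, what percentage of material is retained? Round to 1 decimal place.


R = e^(-t/S)
-t/S = -2/9 = -0.222222
R = e^(-0.222222) = 0.800738
Percentage = 0.800738 * 100
= 80.1


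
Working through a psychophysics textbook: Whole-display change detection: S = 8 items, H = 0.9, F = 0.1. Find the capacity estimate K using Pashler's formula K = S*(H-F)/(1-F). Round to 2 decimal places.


K = S * (H - F) / (1 - F)
H - F = 0.8
1 - F = 0.9
K = 8 * 0.8 / 0.9
= 7.11


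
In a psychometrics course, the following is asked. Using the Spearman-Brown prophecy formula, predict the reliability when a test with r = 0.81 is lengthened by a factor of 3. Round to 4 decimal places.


r_new = n*r / (1 + (n-1)*r)
Numerator = 3 * 0.81 = 2.43
Denominator = 1 + 2 * 0.81 = 2.62
r_new = 2.43 / 2.62
= 0.9275


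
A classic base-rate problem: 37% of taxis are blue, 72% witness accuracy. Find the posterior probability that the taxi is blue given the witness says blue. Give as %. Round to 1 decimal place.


P(blue | says blue) = P(says blue | blue)*P(blue) / [P(says blue | blue)*P(blue) + P(says blue | not blue)*P(not blue)]
Numerator = 0.72 * 0.37 = 0.2664
False identification = 0.28 * 0.63 = 0.1764
P = 0.2664 / (0.2664 + 0.1764)
= 0.2664 / 0.4428
As percentage = 60.2


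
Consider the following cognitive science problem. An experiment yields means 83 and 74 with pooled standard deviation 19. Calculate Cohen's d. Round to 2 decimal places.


Cohen's d = (M1 - M2) / S_pooled
= (83 - 74) / 19
= 9 / 19
= 0.47


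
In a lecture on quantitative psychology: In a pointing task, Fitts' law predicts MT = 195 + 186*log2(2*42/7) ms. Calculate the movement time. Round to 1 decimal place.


MT = 195 + 186 * log2(2*42/7)
2D/W = 12.0
log2(12.0) = 3.585
MT = 195 + 186 * 3.585
= 861.8 ms


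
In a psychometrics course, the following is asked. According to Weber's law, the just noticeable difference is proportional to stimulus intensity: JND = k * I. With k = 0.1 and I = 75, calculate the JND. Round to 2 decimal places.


JND = k * I
JND = 0.1 * 75
= 7.50


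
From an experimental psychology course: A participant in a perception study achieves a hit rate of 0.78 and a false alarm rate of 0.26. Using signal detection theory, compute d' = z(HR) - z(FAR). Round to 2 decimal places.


d' = z(HR) - z(FAR)
z(0.78) = 0.7722
z(0.26) = -0.6433
d' = 0.7722 - -0.6433
= 1.42


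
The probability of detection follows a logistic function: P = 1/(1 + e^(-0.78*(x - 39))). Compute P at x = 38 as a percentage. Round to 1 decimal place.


P(x) = 1/(1 + e^(-0.78*(38 - 39)))
Exponent = -0.78 * -1 = 0.78
e^(0.78) = 2.181472
P = 1/(1 + 2.181472) = 0.31432
Percentage = 31.4


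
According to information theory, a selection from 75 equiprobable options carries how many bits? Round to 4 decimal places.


H = log2(n)
H = log2(75)
= 6.2288


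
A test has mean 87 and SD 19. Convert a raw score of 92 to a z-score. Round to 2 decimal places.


z = (X - mu) / sigma
= (92 - 87) / 19
= 5 / 19
= 0.26


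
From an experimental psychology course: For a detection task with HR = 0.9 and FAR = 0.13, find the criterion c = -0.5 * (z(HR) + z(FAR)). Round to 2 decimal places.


c = -0.5 * (z(HR) + z(FAR))
z(0.9) = 1.2816
z(0.13) = -1.1264
c = -0.5 * (1.2816 + -1.1264)
= -0.5 * 0.1552
= -0.08


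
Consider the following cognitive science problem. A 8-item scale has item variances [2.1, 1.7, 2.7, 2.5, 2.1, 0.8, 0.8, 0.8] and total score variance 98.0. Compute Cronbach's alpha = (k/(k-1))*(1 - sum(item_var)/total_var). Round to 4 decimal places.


alpha = (k/(k-1)) * (1 - sum(s_i^2)/s_total^2)
sum(item variances) = 13.5
k/(k-1) = 8/7 = 1.142857
1 - 13.5/98.0 = 1 - 0.137755 = 0.862245
alpha = 1.142857 * 0.862245
= 0.9854


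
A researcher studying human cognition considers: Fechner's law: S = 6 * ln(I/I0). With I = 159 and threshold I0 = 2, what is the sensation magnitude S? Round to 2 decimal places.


S = 6 * ln(159/2)
I/I0 = 79.5
ln(79.5) = 4.3758
S = 6 * 4.3758
= 26.25


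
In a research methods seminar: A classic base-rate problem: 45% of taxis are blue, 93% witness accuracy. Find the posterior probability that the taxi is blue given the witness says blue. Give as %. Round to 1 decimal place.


P(blue | says blue) = P(says blue | blue)*P(blue) / [P(says blue | blue)*P(blue) + P(says blue | not blue)*P(not blue)]
Numerator = 0.93 * 0.45 = 0.4185
False identification = 0.07 * 0.55 = 0.0385
P = 0.4185 / (0.4185 + 0.0385)
= 0.4185 / 0.457
As percentage = 91.6


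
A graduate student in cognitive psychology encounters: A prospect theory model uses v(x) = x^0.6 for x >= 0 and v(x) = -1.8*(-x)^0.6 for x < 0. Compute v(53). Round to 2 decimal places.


Since x = 53 >= 0, use v(x) = x^0.6
53^0.6 = 10.8284
v(53) = 10.83


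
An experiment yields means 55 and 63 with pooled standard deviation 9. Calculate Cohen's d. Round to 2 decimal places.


Cohen's d = (M1 - M2) / S_pooled
= (55 - 63) / 9
= -8 / 9
= -0.89


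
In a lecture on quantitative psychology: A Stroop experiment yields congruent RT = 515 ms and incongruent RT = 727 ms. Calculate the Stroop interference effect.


Stroop effect = RT(incongruent) - RT(congruent)
= 727 - 515
= 212 ms


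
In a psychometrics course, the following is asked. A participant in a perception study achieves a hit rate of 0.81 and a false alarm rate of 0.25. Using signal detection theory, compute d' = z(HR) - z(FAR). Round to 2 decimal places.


d' = z(HR) - z(FAR)
z(0.81) = 0.8779
z(0.25) = -0.6745
d' = 0.8779 - -0.6745
= 1.55


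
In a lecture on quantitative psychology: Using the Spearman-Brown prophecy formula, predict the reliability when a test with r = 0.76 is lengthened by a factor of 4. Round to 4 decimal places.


r_new = n*r / (1 + (n-1)*r)
Numerator = 4 * 0.76 = 3.04
Denominator = 1 + 3 * 0.76 = 3.28
r_new = 3.04 / 3.28
= 0.9268


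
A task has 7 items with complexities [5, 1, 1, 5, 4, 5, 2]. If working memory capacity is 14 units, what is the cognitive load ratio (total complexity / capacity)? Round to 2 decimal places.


Total complexity = 5 + 1 + 1 + 5 + 4 + 5 + 2 = 23
Load = total / capacity = 23 / 14
= 1.64


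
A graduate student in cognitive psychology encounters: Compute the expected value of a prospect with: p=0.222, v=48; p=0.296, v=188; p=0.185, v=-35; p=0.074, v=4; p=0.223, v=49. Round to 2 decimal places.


EU = sum(p_i * v_i)
0.222 * 48 = 10.656
0.296 * 188 = 55.648
0.185 * -35 = -6.475
0.074 * 4 = 0.296
0.223 * 49 = 10.927
EU = 10.656 + 55.648 + -6.475 + 0.296 + 10.927
= 71.05


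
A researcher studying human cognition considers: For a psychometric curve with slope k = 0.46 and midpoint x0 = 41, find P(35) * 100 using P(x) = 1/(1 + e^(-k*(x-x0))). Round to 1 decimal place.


P(x) = 1/(1 + e^(-0.46*(35 - 41)))
Exponent = -0.46 * -6 = 2.76
e^(2.76) = 15.799843
P = 1/(1 + 15.799843) = 0.059524
Percentage = 6.0


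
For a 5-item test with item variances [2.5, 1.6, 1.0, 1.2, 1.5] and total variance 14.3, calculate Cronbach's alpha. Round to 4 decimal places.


alpha = (k/(k-1)) * (1 - sum(s_i^2)/s_total^2)
sum(item variances) = 7.8
k/(k-1) = 5/4 = 1.25
1 - 7.8/14.3 = 1 - 0.545455 = 0.454545
alpha = 1.25 * 0.454545
= 0.5682


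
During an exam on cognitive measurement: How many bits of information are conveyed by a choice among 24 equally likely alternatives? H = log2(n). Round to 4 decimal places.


H = log2(n)
H = log2(24)
= 4.5850


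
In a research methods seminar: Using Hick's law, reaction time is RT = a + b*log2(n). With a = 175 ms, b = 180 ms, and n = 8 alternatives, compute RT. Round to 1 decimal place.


RT = 175 + 180 * log2(8)
log2(8) = 3.0
RT = 175 + 180 * 3.0
= 175 + 540.0
= 715.0 ms


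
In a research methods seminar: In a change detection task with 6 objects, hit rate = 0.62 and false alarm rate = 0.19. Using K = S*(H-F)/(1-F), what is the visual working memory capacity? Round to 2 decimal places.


K = S * (H - F) / (1 - F)
H - F = 0.43
1 - F = 0.81
K = 6 * 0.43 / 0.81
= 3.19


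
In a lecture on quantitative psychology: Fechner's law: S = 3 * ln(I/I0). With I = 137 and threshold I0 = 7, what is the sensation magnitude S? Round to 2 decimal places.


S = 3 * ln(137/7)
I/I0 = 19.571429
ln(19.571429) = 2.9741
S = 3 * 2.9741
= 8.92


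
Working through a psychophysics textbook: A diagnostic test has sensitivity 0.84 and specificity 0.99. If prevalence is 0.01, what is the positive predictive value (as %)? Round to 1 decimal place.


PPV = (sens * prev) / (sens * prev + (1-spec) * (1-prev))
Numerator = 0.84 * 0.01 = 0.0084
P(positive and no disease) = (1 - spec) * (1 - prev) = (1 - 0.99) * (1 - 0.01) = 0.0099
Denominator = 0.0084 + 0.0099 = 0.0183
PPV = 0.0084 / 0.0183 = 0.459016
As percentage = 45.9


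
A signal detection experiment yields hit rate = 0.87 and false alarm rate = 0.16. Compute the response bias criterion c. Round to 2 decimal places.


c = -0.5 * (z(HR) + z(FAR))
z(0.87) = 1.1264
z(0.16) = -0.9945
c = -0.5 * (1.1264 + -0.9945)
= -0.5 * 0.1319
= -0.07


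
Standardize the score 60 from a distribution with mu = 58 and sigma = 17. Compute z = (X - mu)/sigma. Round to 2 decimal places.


z = (X - mu) / sigma
= (60 - 58) / 17
= 2 / 17
= 0.12


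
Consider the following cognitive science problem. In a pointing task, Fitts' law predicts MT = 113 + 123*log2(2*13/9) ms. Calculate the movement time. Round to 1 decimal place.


MT = 113 + 123 * log2(2*13/9)
2D/W = 2.888889
log2(2.888889) = 1.5305
MT = 113 + 123 * 1.5305
= 301.3 ms


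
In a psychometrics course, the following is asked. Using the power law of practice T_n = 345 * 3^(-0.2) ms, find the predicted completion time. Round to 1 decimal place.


T_n = 345 * 3^(-0.2)
3^(-0.2) = 0.802742
T_n = 345 * 0.802742
= 276.9 ms


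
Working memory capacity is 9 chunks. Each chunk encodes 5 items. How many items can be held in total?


Total items = chunks * items_per_chunk
= 9 * 5
= 45


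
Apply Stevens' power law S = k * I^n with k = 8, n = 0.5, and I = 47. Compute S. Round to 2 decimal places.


S = 8 * 47^0.5
47^0.5 = 6.8557
S = 8 * 6.8557
= 54.85


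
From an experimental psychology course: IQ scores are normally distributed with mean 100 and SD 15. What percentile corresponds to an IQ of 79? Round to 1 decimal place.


z = (IQ - mean) / SD
z = (79 - 100) / 15 = -1.4
Percentile = Phi(-1.4) * 100
Phi(-1.4) = 0.080757
= 8.1


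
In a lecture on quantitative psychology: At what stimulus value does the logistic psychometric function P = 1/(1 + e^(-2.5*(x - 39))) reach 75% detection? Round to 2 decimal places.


At P = 0.75: 0.75 = 1/(1 + e^(-k*(x-x0)))
Solving: e^(-k*(x-x0)) = 1/3
x = x0 + ln(3)/k
ln(3) = 1.0986
x = 39 + 1.0986/2.5
= 39 + 0.4394
= 39.44


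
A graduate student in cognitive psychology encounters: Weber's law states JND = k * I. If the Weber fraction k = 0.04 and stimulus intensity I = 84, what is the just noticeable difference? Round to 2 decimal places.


JND = k * I
JND = 0.04 * 84
= 3.36


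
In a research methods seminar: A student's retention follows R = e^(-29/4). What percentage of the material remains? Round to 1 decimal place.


R = e^(-t/S)
-t/S = -29/4 = -7.25
R = e^(-7.25) = 0.00071
Percentage = 0.00071 * 100
= 0.1


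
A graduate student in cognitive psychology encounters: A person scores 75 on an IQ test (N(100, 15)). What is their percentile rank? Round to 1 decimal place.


z = (IQ - mean) / SD
z = (75 - 100) / 15 = -1.6667
Percentile = Phi(-1.6667) * 100
Phi(-1.6667) = 0.047787
= 4.8


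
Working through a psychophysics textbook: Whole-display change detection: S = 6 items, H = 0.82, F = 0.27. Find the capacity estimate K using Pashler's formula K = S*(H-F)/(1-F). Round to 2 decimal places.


K = S * (H - F) / (1 - F)
H - F = 0.55
1 - F = 0.73
K = 6 * 0.55 / 0.73
= 4.52


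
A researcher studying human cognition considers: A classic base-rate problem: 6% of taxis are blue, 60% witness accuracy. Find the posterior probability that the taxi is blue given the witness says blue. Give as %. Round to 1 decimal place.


P(blue | says blue) = P(says blue | blue)*P(blue) / [P(says blue | blue)*P(blue) + P(says blue | not blue)*P(not blue)]
Numerator = 0.6 * 0.06 = 0.036
False identification = 0.4 * 0.94 = 0.376
P = 0.036 / (0.036 + 0.376)
= 0.036 / 0.412
As percentage = 8.7


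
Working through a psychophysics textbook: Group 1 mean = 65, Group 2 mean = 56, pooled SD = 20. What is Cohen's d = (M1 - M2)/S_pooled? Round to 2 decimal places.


Cohen's d = (M1 - M2) / S_pooled
= (65 - 56) / 20
= 9 / 20
= 0.45


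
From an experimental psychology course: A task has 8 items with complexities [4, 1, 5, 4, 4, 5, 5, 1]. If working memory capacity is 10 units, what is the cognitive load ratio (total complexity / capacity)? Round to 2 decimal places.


Total complexity = 4 + 1 + 5 + 4 + 4 + 5 + 5 + 1 = 29
Load = total / capacity = 29 / 10
= 2.90


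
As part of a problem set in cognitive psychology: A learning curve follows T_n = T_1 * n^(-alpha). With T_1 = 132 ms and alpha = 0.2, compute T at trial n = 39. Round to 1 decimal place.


T_n = 132 * 39^(-0.2)
39^(-0.2) = 0.480604
T_n = 132 * 0.480604
= 63.4 ms


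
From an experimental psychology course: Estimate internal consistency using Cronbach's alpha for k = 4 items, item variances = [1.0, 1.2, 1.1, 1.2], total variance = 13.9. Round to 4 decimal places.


alpha = (k/(k-1)) * (1 - sum(s_i^2)/s_total^2)
sum(item variances) = 4.5
k/(k-1) = 4/3 = 1.333333
1 - 4.5/13.9 = 1 - 0.323741 = 0.676259
alpha = 1.333333 * 0.676259
= 0.9017


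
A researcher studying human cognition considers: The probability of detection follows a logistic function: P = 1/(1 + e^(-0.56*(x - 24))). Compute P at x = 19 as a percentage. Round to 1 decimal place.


P(x) = 1/(1 + e^(-0.56*(19 - 24)))
Exponent = -0.56 * -5 = 2.8
e^(2.8) = 16.444647
P = 1/(1 + 16.444647) = 0.057324
Percentage = 5.7


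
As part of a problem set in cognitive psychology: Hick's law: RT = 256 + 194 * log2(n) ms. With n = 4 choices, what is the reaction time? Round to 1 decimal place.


RT = 256 + 194 * log2(4)
log2(4) = 2.0
RT = 256 + 194 * 2.0
= 256 + 388.0
= 644.0 ms


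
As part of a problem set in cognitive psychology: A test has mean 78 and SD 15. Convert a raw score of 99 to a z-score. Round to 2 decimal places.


z = (X - mu) / sigma
= (99 - 78) / 15
= 21 / 15
= 1.40


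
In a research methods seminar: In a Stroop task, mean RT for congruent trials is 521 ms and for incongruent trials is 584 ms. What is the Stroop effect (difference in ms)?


Stroop effect = RT(incongruent) - RT(congruent)
= 584 - 521
= 63 ms


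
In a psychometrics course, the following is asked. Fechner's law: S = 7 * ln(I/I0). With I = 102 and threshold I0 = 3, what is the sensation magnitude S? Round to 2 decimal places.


S = 7 * ln(102/3)
I/I0 = 34.0
ln(34.0) = 3.5264
S = 7 * 3.5264
= 24.68


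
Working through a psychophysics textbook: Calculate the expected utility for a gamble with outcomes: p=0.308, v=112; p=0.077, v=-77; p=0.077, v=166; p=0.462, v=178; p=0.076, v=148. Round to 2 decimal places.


EU = sum(p_i * v_i)
0.308 * 112 = 34.496
0.077 * -77 = -5.929
0.077 * 166 = 12.782
0.462 * 178 = 82.236
0.076 * 148 = 11.248
EU = 34.496 + -5.929 + 12.782 + 82.236 + 11.248
= 134.83


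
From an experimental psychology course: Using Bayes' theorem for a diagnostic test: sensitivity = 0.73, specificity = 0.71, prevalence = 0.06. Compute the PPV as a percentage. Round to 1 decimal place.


PPV = (sens * prev) / (sens * prev + (1-spec) * (1-prev))
Numerator = 0.73 * 0.06 = 0.0438
P(positive and no disease) = (1 - spec) * (1 - prev) = (1 - 0.71) * (1 - 0.06) = 0.2726
Denominator = 0.0438 + 0.2726 = 0.3164
PPV = 0.0438 / 0.3164 = 0.138432
As percentage = 13.8


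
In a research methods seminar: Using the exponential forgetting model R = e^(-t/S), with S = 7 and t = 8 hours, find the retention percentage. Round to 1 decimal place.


R = e^(-t/S)
-t/S = -8/7 = -1.142857
R = e^(-1.142857) = 0.318907
Percentage = 0.318907 * 100
= 31.9


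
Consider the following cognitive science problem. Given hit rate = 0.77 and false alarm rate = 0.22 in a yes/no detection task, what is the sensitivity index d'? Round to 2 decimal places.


d' = z(HR) - z(FAR)
z(0.77) = 0.7388
z(0.22) = -0.7722
d' = 0.7388 - -0.7722
= 1.51


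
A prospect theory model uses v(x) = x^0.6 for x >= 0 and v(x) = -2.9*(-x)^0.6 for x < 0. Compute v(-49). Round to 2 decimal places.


Since x = -49 < 0, use v(x) = -lambda*(-x)^alpha
(-x) = 49
49^0.6 = 10.3304
v(-49) = -2.9 * 10.3304
= -29.96


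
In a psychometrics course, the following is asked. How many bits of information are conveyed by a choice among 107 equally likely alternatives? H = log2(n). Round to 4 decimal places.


H = log2(n)
H = log2(107)
= 6.7415


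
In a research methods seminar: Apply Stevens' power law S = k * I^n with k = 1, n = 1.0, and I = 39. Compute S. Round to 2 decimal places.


S = 1 * 39^1.0
39^1.0 = 39.0
S = 1 * 39.0
= 39.00


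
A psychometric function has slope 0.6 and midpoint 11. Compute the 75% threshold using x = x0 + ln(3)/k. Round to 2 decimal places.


At P = 0.75: 0.75 = 1/(1 + e^(-k*(x-x0)))
Solving: e^(-k*(x-x0)) = 1/3
x = x0 + ln(3)/k
ln(3) = 1.0986
x = 11 + 1.0986/0.6
= 11 + 1.831
= 12.83


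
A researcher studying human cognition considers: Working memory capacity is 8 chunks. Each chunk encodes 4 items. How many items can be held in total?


Total items = chunks * items_per_chunk
= 8 * 4
= 32


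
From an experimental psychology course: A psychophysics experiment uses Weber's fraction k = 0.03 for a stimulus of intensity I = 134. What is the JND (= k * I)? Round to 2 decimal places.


JND = k * I
JND = 0.03 * 134
= 4.02


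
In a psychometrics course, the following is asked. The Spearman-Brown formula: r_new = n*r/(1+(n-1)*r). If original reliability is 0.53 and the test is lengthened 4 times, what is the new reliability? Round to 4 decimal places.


r_new = n*r / (1 + (n-1)*r)
Numerator = 4 * 0.53 = 2.12
Denominator = 1 + 3 * 0.53 = 2.59
r_new = 2.12 / 2.59
= 0.8185


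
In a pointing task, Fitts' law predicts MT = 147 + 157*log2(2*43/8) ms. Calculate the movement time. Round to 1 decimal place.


MT = 147 + 157 * log2(2*43/8)
2D/W = 10.75
log2(10.75) = 3.4263
MT = 147 + 157 * 3.4263
= 684.9 ms


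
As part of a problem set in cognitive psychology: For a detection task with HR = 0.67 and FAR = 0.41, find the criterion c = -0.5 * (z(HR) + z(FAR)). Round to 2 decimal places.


c = -0.5 * (z(HR) + z(FAR))
z(0.67) = 0.4399
z(0.41) = -0.2275
c = -0.5 * (0.4399 + -0.2275)
= -0.5 * 0.2124
= -0.11


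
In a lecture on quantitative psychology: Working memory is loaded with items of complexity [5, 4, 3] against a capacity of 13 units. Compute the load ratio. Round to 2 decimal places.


Total complexity = 5 + 4 + 3 = 12
Load = total / capacity = 12 / 13
= 0.92


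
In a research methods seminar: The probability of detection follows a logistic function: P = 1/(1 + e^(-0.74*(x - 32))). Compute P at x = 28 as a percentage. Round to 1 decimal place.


P(x) = 1/(1 + e^(-0.74*(28 - 32)))
Exponent = -0.74 * -4 = 2.96
e^(2.96) = 19.297972
P = 1/(1 + 19.297972) = 0.049266
Percentage = 4.9


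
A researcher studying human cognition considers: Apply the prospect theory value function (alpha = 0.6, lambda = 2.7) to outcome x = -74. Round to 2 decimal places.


Since x = -74 < 0, use v(x) = -lambda*(-x)^alpha
(-x) = 74
74^0.6 = 13.2294
v(-74) = -2.7 * 13.2294
= -35.72


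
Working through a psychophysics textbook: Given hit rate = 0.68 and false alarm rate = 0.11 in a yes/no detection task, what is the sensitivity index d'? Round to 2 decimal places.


d' = z(HR) - z(FAR)
z(0.68) = 0.4677
z(0.11) = -1.2265
d' = 0.4677 - -1.2265
= 1.69


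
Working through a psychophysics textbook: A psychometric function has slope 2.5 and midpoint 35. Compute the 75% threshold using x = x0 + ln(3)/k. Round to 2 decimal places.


At P = 0.75: 0.75 = 1/(1 + e^(-k*(x-x0)))
Solving: e^(-k*(x-x0)) = 1/3
x = x0 + ln(3)/k
ln(3) = 1.0986
x = 35 + 1.0986/2.5
= 35 + 0.4394
= 35.44


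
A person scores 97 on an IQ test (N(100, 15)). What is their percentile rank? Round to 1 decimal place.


z = (IQ - mean) / SD
z = (97 - 100) / 15 = -0.2
Percentile = Phi(-0.2) * 100
Phi(-0.2) = 0.42074
= 42.1


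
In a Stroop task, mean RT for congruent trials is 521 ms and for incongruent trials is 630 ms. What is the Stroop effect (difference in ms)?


Stroop effect = RT(incongruent) - RT(congruent)
= 630 - 521
= 109 ms


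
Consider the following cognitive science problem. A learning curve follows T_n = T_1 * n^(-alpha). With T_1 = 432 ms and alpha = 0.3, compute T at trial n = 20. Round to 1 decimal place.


T_n = 432 * 20^(-0.3)
20^(-0.3) = 0.407091
T_n = 432 * 0.407091
= 175.9 ms


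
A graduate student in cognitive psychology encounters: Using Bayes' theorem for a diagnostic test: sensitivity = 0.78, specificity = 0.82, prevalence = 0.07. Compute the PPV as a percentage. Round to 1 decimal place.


PPV = (sens * prev) / (sens * prev + (1-spec) * (1-prev))
Numerator = 0.78 * 0.07 = 0.0546
P(positive and no disease) = (1 - spec) * (1 - prev) = (1 - 0.82) * (1 - 0.07) = 0.1674
Denominator = 0.0546 + 0.1674 = 0.222
PPV = 0.0546 / 0.222 = 0.245946
As percentage = 24.6


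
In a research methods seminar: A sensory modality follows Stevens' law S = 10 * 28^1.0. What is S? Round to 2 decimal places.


S = 10 * 28^1.0
28^1.0 = 28.0
S = 10 * 28.0
= 280.00


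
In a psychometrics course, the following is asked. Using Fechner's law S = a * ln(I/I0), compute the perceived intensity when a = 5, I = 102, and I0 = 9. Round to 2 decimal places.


S = 5 * ln(102/9)
I/I0 = 11.333333
ln(11.333333) = 2.4277
S = 5 * 2.4277
= 12.14


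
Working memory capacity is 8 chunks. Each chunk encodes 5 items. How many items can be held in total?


Total items = chunks * items_per_chunk
= 8 * 5
= 40


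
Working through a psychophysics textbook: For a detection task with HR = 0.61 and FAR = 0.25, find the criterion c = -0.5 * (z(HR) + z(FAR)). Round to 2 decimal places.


c = -0.5 * (z(HR) + z(FAR))
z(0.61) = 0.2793
z(0.25) = -0.6745
c = -0.5 * (0.2793 + -0.6745)
= -0.5 * -0.3952
= 0.20
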